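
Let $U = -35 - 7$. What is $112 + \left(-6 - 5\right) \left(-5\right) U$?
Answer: $-2198$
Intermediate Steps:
$U = -42$
$112 + \left(-6 - 5\right) \left(-5\right) U = 112 + \left(-6 - 5\right) \left(-5\right) \left(-42\right) = 112 + \left(-11\right) \left(-5\right) \left(-42\right) = 112 + 55 \left(-42\right) = 112 - 2310 = -2198$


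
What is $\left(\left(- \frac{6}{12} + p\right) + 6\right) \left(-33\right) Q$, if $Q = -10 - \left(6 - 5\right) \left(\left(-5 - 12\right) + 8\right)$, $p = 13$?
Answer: $\frac{1221}{2} \approx 610.5$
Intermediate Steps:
$Q = -1$ ($Q = -10 - 1 \left(\left(-5 - 12\right) + 8\right) = -10 - 1 \left(-17 + 8\right) = -10 - 1 \left(-9\right) = -10 - -9 = -10 + 9 = -1$)
$\left(\left(- \frac{6}{12} + p\right) + 6\right) \left(-33\right) Q = \left(\left(- \frac{6}{12} + 13\right) + 6\right) \left(-33\right) \left(-1\right) = \left(\left(\left(-6\right) \frac{1}{12} + 13\right) + 6\right) \left(-33\right) \left(-1\right) = \left(\left(- \frac{1}{2} + 13\right) + 6\right) \left(-33\right) \left(-1\right) = \left(\frac{25}{2} + 6\right) \left(-33\right) \left(-1\right) = \frac{37}{2} \left(-33\right) \left(-1\right) = \left(- \frac{1221}{2}\right) \left(-1\right) = \frac{1221}{2}$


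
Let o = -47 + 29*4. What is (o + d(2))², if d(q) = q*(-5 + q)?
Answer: 3969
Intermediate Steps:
o = 69 (o = -47 + 116 = 69)
(o + d(2))² = (69 + 2*(-5 + 2))² = (69 + 2*(-3))² = (69 - 6)² = 63² = 3969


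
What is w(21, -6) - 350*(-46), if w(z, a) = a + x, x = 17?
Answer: 16111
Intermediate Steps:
w(z, a) = 17 + a (w(z, a) = a + 17 = 17 + a)
w(21, -6) - 350*(-46) = (17 - 6) - 350*(-46) = 11 + 16100 = 16111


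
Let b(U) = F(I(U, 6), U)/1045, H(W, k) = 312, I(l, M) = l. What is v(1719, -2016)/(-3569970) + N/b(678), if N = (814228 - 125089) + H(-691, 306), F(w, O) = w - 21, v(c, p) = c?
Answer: 285786528636863/260607810 ≈ 1.0966e+6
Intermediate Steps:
F(w, O) = -21 + w
b(U) = -21/1045 + U/1045 (b(U) = (-21 + U)/1045 = (-21 + U)*(1/1045) = -21/1045 + U/1045)
N = 689451 (N = (814228 - 125089) + 312 = 689139 + 312 = 689451)
v(1719, -2016)/(-3569970) + N/b(678) = 1719/(-3569970) + 689451/(-21/1045 + (1/1045)*678) = 1719*(-1/3569970) + 689451/(-21/1045 + 678/1045) = -573/1189990 + 689451/(657/1045) = -573/1189990 + 689451*(1045/657) = -573/1189990 + 240158765/219 = 285786528636863/260607810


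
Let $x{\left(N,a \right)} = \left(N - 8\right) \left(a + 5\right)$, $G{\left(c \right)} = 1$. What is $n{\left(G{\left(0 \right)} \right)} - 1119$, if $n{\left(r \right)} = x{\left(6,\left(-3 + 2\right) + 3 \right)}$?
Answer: $-1133$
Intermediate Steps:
$x{\left(N,a \right)} = \left(-8 + N\right) \left(5 + a\right)$
$n{\left(r \right)} = -14$ ($n{\left(r \right)} = -40 - 8 \left(\left(-3 + 2\right) + 3\right) + 5 \cdot 6 + 6 \left(\left(-3 + 2\right) + 3\right) = -40 - 8 \left(-1 + 3\right) + 30 + 6 \left(-1 + 3\right) = -40 - 16 + 30 + 6 \cdot 2 = -40 - 16 + 30 + 12 = -14$)
$n{\left(G{\left(0 \right)} \right)} - 1119 = -14 - 1119 = -1133$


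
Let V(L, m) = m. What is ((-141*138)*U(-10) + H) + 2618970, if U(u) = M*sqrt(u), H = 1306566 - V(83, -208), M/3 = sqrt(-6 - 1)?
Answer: 3925744 + 58374*sqrt(70) ≈ 4.4141e+6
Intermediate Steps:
M = 3*I*sqrt(7) (M = 3*sqrt(-6 - 1) = 3*sqrt(-7) = 3*(I*sqrt(7)) = 3*I*sqrt(7) ≈ 7.9373*I)
H = 1306774 (H = 1306566 - 1*(-208) = 1306566 + 208 = 1306774)
U(u) = 3*I*sqrt(7)*sqrt(u) (U(u) = (3*I*sqrt(7))*sqrt(u) = 3*I*sqrt(7)*sqrt(u))
((-141*138)*U(-10) + H) + 2618970 = ((-141*138)*(3*I*sqrt(7)*sqrt(-10)) + 1306774) + 2618970 = (-58374*I*sqrt(7)*I*sqrt(10) + 1306774) + 2618970 = (-(-58374)*sqrt(70) + 1306774) + 2618970 = (58374*sqrt(70) + 1306774) + 2618970 = (1306774 + 58374*sqrt(70)) + 2618970 = 3925744 + 58374*sqrt(70)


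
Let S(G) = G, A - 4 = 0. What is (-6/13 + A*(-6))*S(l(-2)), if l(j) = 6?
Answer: -1908/13 ≈ -146.77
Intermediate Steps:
A = 4 (A = 4 + 0 = 4)
(-6/13 + A*(-6))*S(l(-2)) = (-6/13 + 4*(-6))*6 = (-6*1/13 - 24)*6 = (-6/13 - 24)*6 = -318/13*6 = -1908/13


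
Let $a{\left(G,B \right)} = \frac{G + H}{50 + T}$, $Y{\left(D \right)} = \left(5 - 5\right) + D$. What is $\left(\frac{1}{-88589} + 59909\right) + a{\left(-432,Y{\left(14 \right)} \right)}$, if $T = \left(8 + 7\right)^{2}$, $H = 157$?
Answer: $\frac{5307189811}{88589} \approx 59908.0$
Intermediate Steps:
$Y{\left(D \right)} = D$ ($Y{\left(D \right)} = 0 + D = D$)
$T = 225$ ($T = 15^{2} = 225$)
$a{\left(G,B \right)} = \frac{157}{275} + \frac{G}{275}$ ($a{\left(G,B \right)} = \frac{G + 157}{50 + 225} = \frac{157 + G}{275} = \left(157 + G\right) \frac{1}{275} = \frac{157}{275} + \frac{G}{275}$)
$\left(\frac{1}{-88589} + 59909\right) + a{\left(-432,Y{\left(14 \right)} \right)} = \left(\frac{1}{-88589} + 59909\right) + \left(\frac{157}{275} + \frac{1}{275} \left(-432\right)\right) = \left(- \frac{1}{88589} + 59909\right) + \left(\frac{157}{275} - \frac{432}{275}\right) = \frac{5307278400}{88589} - 1 = \frac{5307189811}{88589}$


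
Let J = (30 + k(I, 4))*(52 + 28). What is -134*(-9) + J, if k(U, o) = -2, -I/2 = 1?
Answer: 3446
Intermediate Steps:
I = -2 (I = -2*1 = -2)
J = 2240 (J = (30 - 2)*(52 + 28) = 28*80 = 2240)
-134*(-9) + J = -134*(-9) + 2240 = 1206 + 2240 = 3446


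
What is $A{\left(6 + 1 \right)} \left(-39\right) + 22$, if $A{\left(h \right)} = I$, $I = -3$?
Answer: $139$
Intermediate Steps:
$A{\left(h \right)} = -3$
$A{\left(6 + 1 \right)} \left(-39\right) + 22 = \left(-3\right) \left(-39\right) + 22 = 117 + 22 = 139$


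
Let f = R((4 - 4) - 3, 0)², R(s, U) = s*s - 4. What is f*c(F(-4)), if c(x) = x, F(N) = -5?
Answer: -125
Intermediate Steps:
R(s, U) = -4 + s² (R(s, U) = s² - 4 = -4 + s²)
f = 25 (f = (-4 + ((4 - 4) - 3)²)² = (-4 + (0 - 3)²)² = (-4 + (-3)²)² = (-4 + 9)² = 5² = 25)
f*c(F(-4)) = 25*(-5) = -125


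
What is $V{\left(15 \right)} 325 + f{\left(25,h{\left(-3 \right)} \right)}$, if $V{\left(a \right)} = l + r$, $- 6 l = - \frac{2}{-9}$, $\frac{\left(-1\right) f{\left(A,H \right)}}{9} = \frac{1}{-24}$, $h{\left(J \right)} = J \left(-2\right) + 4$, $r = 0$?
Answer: $- \frac{2519}{216} \approx -11.662$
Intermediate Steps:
$h{\left(J \right)} = 4 - 2 J$ ($h{\left(J \right)} = - 2 J + 4 = 4 - 2 J$)
$f{\left(A,H \right)} = \frac{3}{8}$ ($f{\left(A,H \right)} = - \frac{9}{-24} = \left(-9\right) \left(- \frac{1}{24}\right) = \frac{3}{8}$)
$l = - \frac{1}{27}$ ($l = - \frac{\left(-2\right) \frac{1}{-9}}{6} = - \frac{\left(-2\right) \left(- \frac{1}{9}\right)}{6} = \left(- \frac{1}{6}\right) \frac{2}{9} = - \frac{1}{27} \approx -0.037037$)
$V{\left(a \right)} = - \frac{1}{27}$ ($V{\left(a \right)} = - \frac{1}{27} + 0 = - \frac{1}{27}$)
$V{\left(15 \right)} 325 + f{\left(25,h{\left(-3 \right)} \right)} = \left(- \frac{1}{27}\right) 325 + \frac{3}{8} = - \frac{325}{27} + \frac{3}{8} = - \frac{2519}{216}$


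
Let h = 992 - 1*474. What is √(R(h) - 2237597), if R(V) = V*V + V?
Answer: I*√1968755 ≈ 1403.1*I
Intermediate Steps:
h = 518 (h = 992 - 474 = 518)
R(V) = V + V² (R(V) = V² + V = V + V²)
√(R(h) - 2237597) = √(518*(1 + 518) - 2237597) = √(518*519 - 2237597) = √(268842 - 2237597) = √(-1968755) = I*√1968755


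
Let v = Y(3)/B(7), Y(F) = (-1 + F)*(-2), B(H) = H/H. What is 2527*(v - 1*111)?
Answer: -290605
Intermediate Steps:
B(H) = 1
Y(F) = 2 - 2*F
v = -4 (v = (2 - 2*3)/1 = (2 - 6)*1 = -4*1 = -4)
2527*(v - 1*111) = 2527*(-4 - 1*111) = 2527*(-4 - 111) = 2527*(-115) = -290605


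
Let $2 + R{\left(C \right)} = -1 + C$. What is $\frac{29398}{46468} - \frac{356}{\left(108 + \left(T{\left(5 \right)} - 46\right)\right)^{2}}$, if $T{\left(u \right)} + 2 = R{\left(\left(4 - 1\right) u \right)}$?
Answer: $\frac{8491039}{15055632} \approx 0.56398$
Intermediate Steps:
$R{\left(C \right)} = -3 + C$ ($R{\left(C \right)} = -2 + \left(-1 + C\right) = -3 + C$)
$T{\left(u \right)} = -5 + 3 u$ ($T{\left(u \right)} = -2 + \left(-3 + \left(4 - 1\right) u\right) = -2 + \left(-3 + 3 u\right) = -5 + 3 u$)
$\frac{29398}{46468} - \frac{356}{\left(108 + \left(T{\left(5 \right)} - 46\right)\right)^{2}} = \frac{29398}{46468} - \frac{356}{\left(108 + \left(\left(-5 + 3 \cdot 5\right) - 46\right)\right)^{2}} = 29398 \cdot \frac{1}{46468} - \frac{356}{\left(108 + \left(\left(-5 + 15\right) - 46\right)\right)^{2}} = \frac{14699}{23234} - \frac{356}{\left(108 + \left(10 - 46\right)\right)^{2}} = \frac{14699}{23234} - \frac{356}{\left(108 - 36\right)^{2}} = \frac{14699}{23234} - \frac{356}{72^{2}} = \frac{14699}{23234} - \frac{356}{5184} = \frac{14699}{23234} - \frac{89}{1296} = \frac{8491039}{15055632}$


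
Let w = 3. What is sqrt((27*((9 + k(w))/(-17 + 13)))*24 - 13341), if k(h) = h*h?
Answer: I*sqrt(16257) ≈ 127.5*I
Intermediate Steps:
k(h) = h**2
sqrt((27*((9 + k(w))/(-17 + 13)))*24 - 13341) = sqrt((27*((9 + 3**2)/(-17 + 13)))*24 - 13341) = sqrt((27*((9 + 9)/(-4)))*24 - 13341) = sqrt((27*(18*(-1/4)))*24 - 13341) = sqrt((27*(-9/2))*24 - 13341) = sqrt(-243/2*24 - 13341) = sqrt(-2916 - 13341) = sqrt(-16257) = I*sqrt(16257)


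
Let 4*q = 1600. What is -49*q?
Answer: -19600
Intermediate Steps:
q = 400 (q = (1/4)*1600 = 400)
-49*q = -49*400 = -19600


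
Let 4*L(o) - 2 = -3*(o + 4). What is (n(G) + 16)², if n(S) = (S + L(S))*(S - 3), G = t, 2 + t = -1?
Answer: 5041/4 ≈ 1260.3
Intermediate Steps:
t = -3 (t = -2 - 1 = -3)
L(o) = -5/2 - 3*o/4 (L(o) = ½ + (-3*(o + 4))/4 = ½ + (-3*(4 + o))/4 = ½ + (-12 - 3*o)/4 = ½ + (-3 - 3*o/4) = -5/2 - 3*o/4)
G = -3
n(S) = (-3 + S)*(-5/2 + S/4) (n(S) = (S + (-5/2 - 3*S/4))*(S - 3) = (-5/2 + S/4)*(-3 + S) = (-3 + S)*(-5/2 + S/4))
(n(G) + 16)² = ((15/2 - 13/4*(-3) + (¼)*(-3)²) + 16)² = ((15/2 + 39/4 + (¼)*9) + 16)² = ((15/2 + 39/4 + 9/4) + 16)² = (39/2 + 16)² = (71/2)² = 5041/4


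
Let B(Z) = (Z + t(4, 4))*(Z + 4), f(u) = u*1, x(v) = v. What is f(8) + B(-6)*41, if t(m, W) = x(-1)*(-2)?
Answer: 336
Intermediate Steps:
f(u) = u
t(m, W) = 2 (t(m, W) = -1*(-2) = 2)
B(Z) = (2 + Z)*(4 + Z) (B(Z) = (Z + 2)*(Z + 4) = (2 + Z)*(4 + Z))
f(8) + B(-6)*41 = 8 + (8 + (-6)² + 6*(-6))*41 = 8 + (8 + 36 - 36)*41 = 8 + 8*41 = 8 + 328 = 336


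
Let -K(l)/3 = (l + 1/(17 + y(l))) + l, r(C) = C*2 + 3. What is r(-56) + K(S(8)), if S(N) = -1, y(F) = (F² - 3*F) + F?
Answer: -2063/20 ≈ -103.15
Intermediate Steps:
y(F) = F² - 2*F
r(C) = 3 + 2*C (r(C) = 2*C + 3 = 3 + 2*C)
K(l) = -6*l - 3/(17 + l*(-2 + l)) (K(l) = -3*((l + 1/(17 + l*(-2 + l))) + l) = -3*(1/(17 + l*(-2 + l)) + 2*l) = -6*l - 3/(17 + l*(-2 + l)))
r(-56) + K(S(8)) = (3 + 2*(-56)) + 3*(-1 - 34*(-1) + 2*(-1)²*(2 - 1*(-1)))/(17 - (-2 - 1)) = (3 - 112) + 3*(-1 + 34 + 2*1*(2 + 1))/(17 - 1*(-3)) = -109 + 3*(-1 + 34 + 2*1*3)/(17 + 3) = -109 + 3*(-1 + 34 + 6)/20 = -109 + 3*(1/20)*39 = -109 + 117/20 = -2063/20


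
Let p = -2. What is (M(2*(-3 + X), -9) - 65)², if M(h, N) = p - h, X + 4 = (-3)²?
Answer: 5041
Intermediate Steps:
X = 5 (X = -4 + (-3)² = -4 + 9 = 5)
M(h, N) = -2 - h
(M(2*(-3 + X), -9) - 65)² = ((-2 - 2*(-3 + 5)) - 65)² = ((-2 - 2*2) - 65)² = ((-2 - 1*4) - 65)² = ((-2 - 4) - 65)² = (-6 - 65)² = (-71)² = 5041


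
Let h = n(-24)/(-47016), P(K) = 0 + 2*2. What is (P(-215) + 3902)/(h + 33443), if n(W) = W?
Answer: 3825927/32757419 ≈ 0.11680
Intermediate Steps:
P(K) = 4 (P(K) = 0 + 4 = 4)
h = 1/1959 (h = -24/(-47016) = -24*(-1/47016) = 1/1959 ≈ 0.00051046)
(P(-215) + 3902)/(h + 33443) = (4 + 3902)/(1/1959 + 33443) = 3906/(65514838/1959) = 3906*(1959/65514838) = 3825927/32757419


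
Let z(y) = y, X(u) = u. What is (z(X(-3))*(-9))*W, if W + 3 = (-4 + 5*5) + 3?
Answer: 567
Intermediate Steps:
W = 21 (W = -3 + ((-4 + 5*5) + 3) = -3 + ((-4 + 25) + 3) = -3 + (21 + 3) = -3 + 24 = 21)
(z(X(-3))*(-9))*W = -3*(-9)*21 = 27*21 = 567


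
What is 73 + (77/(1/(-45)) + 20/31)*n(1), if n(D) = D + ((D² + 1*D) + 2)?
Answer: -534712/31 ≈ -17249.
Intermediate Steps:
n(D) = 2 + D² + 2*D (n(D) = D + ((D² + D) + 2) = D + ((D + D²) + 2) = D + (2 + D + D²) = 2 + D² + 2*D)
73 + (77/(1/(-45)) + 20/31)*n(1) = 73 + (77/(1/(-45)) + 20/31)*(2 + 1² + 2*1) = 73 + (77/(-1/45) + 20*(1/31))*(2 + 1 + 2) = 73 + (77*(-45) + 20/31)*5 = 73 + (-3465 + 20/31)*5 = 73 - 107395/31*5 = 73 - 536975/31 = -534712/31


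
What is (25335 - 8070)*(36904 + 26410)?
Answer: 1093116210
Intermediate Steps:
(25335 - 8070)*(36904 + 26410) = 17265*63314 = 1093116210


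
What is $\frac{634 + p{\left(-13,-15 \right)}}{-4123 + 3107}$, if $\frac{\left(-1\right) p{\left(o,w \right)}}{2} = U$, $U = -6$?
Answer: $- \frac{323}{508} \approx -0.63583$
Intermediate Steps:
$p{\left(o,w \right)} = 12$ ($p{\left(o,w \right)} = \left(-2\right) \left(-6\right) = 12$)
$\frac{634 + p{\left(-13,-15 \right)}}{-4123 + 3107} = \frac{634 + 12}{-4123 + 3107} = \frac{646}{-1016} = 646 \left(- \frac{1}{1016}\right) = - \frac{323}{508}$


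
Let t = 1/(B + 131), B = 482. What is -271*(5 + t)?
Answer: -830886/613 ≈ -1355.4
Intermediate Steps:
t = 1/613 (t = 1/(482 + 131) = 1/613 ≈ 0.0016313)
-271*(5 + t) = -271*(5 + 1/613) = -271*3066/613 = -830886/613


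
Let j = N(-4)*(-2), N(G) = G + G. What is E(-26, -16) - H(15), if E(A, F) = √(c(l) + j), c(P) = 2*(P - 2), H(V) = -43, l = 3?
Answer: 43 + 3*√2 ≈ 47.243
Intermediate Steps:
N(G) = 2*G
c(P) = -4 + 2*P (c(P) = 2*(-2 + P) = -4 + 2*P)
j = 16 (j = (2*(-4))*(-2) = -8*(-2) = 16)
E(A, F) = 3*√2 (E(A, F) = √((-4 + 2*3) + 16) = √((-4 + 6) + 16) = √(2 + 16) = √18 = 3*√2)
E(-26, -16) - H(15) = 3*√2 - 1*(-43) = 3*√2 + 43 = 43 + 3*√2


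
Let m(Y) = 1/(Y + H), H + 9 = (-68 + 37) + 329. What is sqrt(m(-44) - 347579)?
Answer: I*sqrt(425784270)/35 ≈ 589.56*I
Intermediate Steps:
H = 289 (H = -9 + ((-68 + 37) + 329) = -9 + (-31 + 329) = -9 + 298 = 289)
m(Y) = 1/(289 + Y) (m(Y) = 1/(Y + 289) = 1/(289 + Y))
sqrt(m(-44) - 347579) = sqrt(1/(289 - 44) - 347579) = sqrt(1/245 - 347579) = sqrt(-85156854/245) = I*sqrt(425784270)/35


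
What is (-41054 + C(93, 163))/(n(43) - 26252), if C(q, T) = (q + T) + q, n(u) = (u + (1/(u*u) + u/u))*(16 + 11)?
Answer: 75263545/46343309 ≈ 1.6240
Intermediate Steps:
n(u) = 27 + 27*u + 27/u² (n(u) = (u + (u⁻² + 1))*27 = (u + (1 + u⁻²))*27 = (1 + u + u⁻²)*27 = 27 + 27*u + 27/u²)
C(q, T) = T + 2*q (C(q, T) = (T + q) + q = T + 2*q)
(-41054 + C(93, 163))/(n(43) - 26252) = (-41054 + (163 + 2*93))/((27 + 27*43 + 27/43²) - 26252) = (-41054 + (163 + 186))/((27 + 1161 + 27*(1/1849)) - 26252) = (-41054 + 349)/((27 + 1161 + 27/1849) - 26252) = -40705/(2196639/1849 - 26252) = -40705/(-46343309/1849) = -40705*(-1849/46343309) = 75263545/46343309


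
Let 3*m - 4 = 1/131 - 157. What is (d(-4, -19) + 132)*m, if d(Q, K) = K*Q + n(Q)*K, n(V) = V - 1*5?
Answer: -7595918/393 ≈ -19328.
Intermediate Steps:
n(V) = -5 + V (n(V) = V - 5 = -5 + V)
m = -20042/393 (m = 4/3 + (1/131 - 157)/3 = 4/3 + (⅓)*(-20566/131) = 4/3 - 20566/393 = -20042/393 ≈ -50.997)
d(Q, K) = K*Q + K*(-5 + Q) (d(Q, K) = K*Q + (-5 + Q)*K = K*Q + K*(-5 + Q))
(d(-4, -19) + 132)*m = (-19*(-5 + 2*(-4)) + 132)*(-20042/393) = (-19*(-5 - 8) + 132)*(-20042/393) = (-19*(-13) + 132)*(-20042/393) = (247 + 132)*(-20042/393) = 379*(-20042/393) = -7595918/393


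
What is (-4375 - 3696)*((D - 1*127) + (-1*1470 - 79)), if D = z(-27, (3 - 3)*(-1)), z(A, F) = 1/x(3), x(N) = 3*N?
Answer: 121734893/9 ≈ 1.3526e+7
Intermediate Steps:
z(A, F) = ⅑ (z(A, F) = 1/(3*3) = 1/9 = ⅑)
D = ⅑ ≈ 0.11111
(-4375 - 3696)*((D - 1*127) + (-1*1470 - 79)) = (-4375 - 3696)*((⅑ - 1*127) + (-1*1470 - 79)) = -8071*((⅑ - 127) + (-1470 - 79)) = -8071*(-1142/9 - 1549) = -8071*(-15083/9) = 121734893/9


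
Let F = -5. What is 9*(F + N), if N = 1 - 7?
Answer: -99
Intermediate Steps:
N = -6
9*(F + N) = 9*(-5 - 6) = 9*(-11) = -99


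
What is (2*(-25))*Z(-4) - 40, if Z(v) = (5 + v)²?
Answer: -90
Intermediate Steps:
(2*(-25))*Z(-4) - 40 = (2*(-25))*(5 - 4)² - 40 = -50*1² - 40 = -50*1 - 40 = -50 - 40 = -90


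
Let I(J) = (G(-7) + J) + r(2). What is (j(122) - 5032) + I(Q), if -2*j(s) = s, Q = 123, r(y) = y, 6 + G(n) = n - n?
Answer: -4974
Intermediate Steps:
G(n) = -6 (G(n) = -6 + (n - n) = -6 + 0 = -6)
I(J) = -4 + J (I(J) = (-6 + J) + 2 = -4 + J)
j(s) = -s/2
(j(122) - 5032) + I(Q) = (-½*122 - 5032) + (-4 + 123) = (-61 - 5032) + 119 = -5093 + 119 = -4974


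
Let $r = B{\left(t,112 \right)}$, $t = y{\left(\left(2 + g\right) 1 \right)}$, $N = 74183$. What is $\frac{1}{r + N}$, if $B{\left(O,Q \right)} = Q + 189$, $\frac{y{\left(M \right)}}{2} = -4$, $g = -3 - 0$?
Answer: $\frac{1}{74484} \approx 1.3426 \cdot 10^{-5}$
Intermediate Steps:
$g = -3$ ($g = -3 + 0 = -3$)
$y{\left(M \right)} = -8$ ($y{\left(M \right)} = 2 \left(-4\right) = -8$)
$t = -8$
$B{\left(O,Q \right)} = 189 + Q$
$r = 301$ ($r = 189 + 112 = 301$)
$\frac{1}{r + N} = \frac{1}{301 + 74183} = \frac{1}{74484}$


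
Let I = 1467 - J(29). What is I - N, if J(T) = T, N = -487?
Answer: 1925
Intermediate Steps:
I = 1438 (I = 1467 - 1*29 = 1467 - 29 = 1438)
I - N = 1438 - 1*(-487) = 1438 + 487 = 1925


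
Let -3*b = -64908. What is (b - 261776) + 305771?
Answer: 65631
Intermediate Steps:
b = 21636 (b = -1/3*(-64908) = 21636)
(b - 261776) + 305771 = (21636 - 261776) + 305771 = -240140 + 305771 = 65631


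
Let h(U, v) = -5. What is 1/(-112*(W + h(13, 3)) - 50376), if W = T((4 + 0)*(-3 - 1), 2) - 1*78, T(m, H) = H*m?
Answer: -1/37496 ≈ -2.6669e-5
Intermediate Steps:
W = -110 (W = 2*((4 + 0)*(-3 - 1)) - 1*78 = 2*(4*(-4)) - 78 = 2*(-16) - 78 = -32 - 78 = -110)
1/(-112*(W + h(13, 3)) - 50376) = 1/(-112*(-110 - 5) - 50376) = 1/(-112*(-115) - 50376) = 1/(12880 - 50376) = 1/(-37496) = -1/37496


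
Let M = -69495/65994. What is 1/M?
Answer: -21998/23165 ≈ -0.94962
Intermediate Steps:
M = -23165/21998 (M = -69495*1/65994 = -23165/21998 ≈ -1.0531)
1/M = 1/(-23165/21998) = -21998/23165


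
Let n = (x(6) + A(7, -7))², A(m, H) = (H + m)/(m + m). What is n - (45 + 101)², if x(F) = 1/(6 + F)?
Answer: -3069503/144 ≈ -21316.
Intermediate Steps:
A(m, H) = (H + m)/(2*m) (A(m, H) = (H + m)/((2*m)) = (H + m)*(1/(2*m)) = (H + m)/(2*m))
n = 1/144 (n = (1/(6 + 6) + (½)*(-7 + 7)/7)² = (1/12 + (½)*(⅐)*0)² = (1/12 + 0)² = (1/12)² = 1/144 ≈ 0.0069444)
n - (45 + 101)² = 1/144 - (45 + 101)² = 1/144 - 1*146² = 1/144 - 1*21316 = 1/144 - 21316 = -3069503/144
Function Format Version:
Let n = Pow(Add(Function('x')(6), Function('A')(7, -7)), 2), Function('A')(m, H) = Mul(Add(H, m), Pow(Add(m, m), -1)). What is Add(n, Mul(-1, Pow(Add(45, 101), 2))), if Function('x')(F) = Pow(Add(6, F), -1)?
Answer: Rational(-3069503, 144) ≈ -21316.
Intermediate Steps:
Function('A')(m, H) = Mul(Rational(1, 2), Pow(m, -1), Add(H, m)) (Function('A')(m, H) = Mul(Add(H, m), Pow(Mul(2, m), -1)) = Mul(Add(H, m), Mul(Rational(1, 2), Pow(m, -1))) = Mul(Rational(1, 2), Pow(m, -1), Add(H, m)))
n = Rational(1, 144) (n = Pow(Add(Pow(Add(6, 6), -1), Mul(Rational(1, 2), Pow(7, -1), Add(-7, 7))), 2) = Pow(Add(Pow(12, -1), Mul(Rational(1, 2), Rational(1, 7), 0)), 2) = Pow(Add(Rational(1, 12), 0), 2) = Pow(Rational(1, 12), 2) = Rational(1, 144) ≈ 0.0069444)
Add(n, Mul(-1, Pow(Add(45, 101), 2))) = Add(Rational(1, 144), Mul(-1, Pow(Add(45, 101), 2))) = Add(Rational(1, 144), Mul(-1, Pow(146, 2))) = Add(Rational(1, 144), Mul(-1, 21316)) = Add(Rational(1, 144), -21316) = Rational(-3069503, 144)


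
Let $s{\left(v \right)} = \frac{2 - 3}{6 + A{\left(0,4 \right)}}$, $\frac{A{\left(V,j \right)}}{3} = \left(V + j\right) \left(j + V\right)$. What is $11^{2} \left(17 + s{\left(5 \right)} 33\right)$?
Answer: $\frac{35695}{18} \approx 1983.1$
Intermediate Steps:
$A{\left(V,j \right)} = 3 \left(V + j\right)^{2}$ ($A{\left(V,j \right)} = 3 \left(V + j\right) \left(j + V\right) = 3 \left(V + j\right) \left(V + j\right) = 3 \left(V + j\right)^{2}$)
$s{\left(v \right)} = - \frac{1}{54}$ ($s{\left(v \right)} = \frac{2 - 3}{6 + 3 \left(0 + 4\right)^{2}} = - \frac{1}{6 + 3 \cdot 4^{2}} = - \frac{1}{6 + 3 \cdot 16} = - \frac{1}{6 + 48} = - \frac{1}{54}$)
$11^{2} \left(17 + s{\left(5 \right)} 33\right) = 11^{2} \left(17 - \frac{11}{18}\right) = 121 \left(17 - \frac{11}{18}\right) = 121 \cdot \frac{295}{18} = \frac{35695}{18}$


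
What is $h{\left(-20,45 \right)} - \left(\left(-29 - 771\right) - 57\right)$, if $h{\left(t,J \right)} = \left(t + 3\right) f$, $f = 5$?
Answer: $772$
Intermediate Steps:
$h{\left(t,J \right)} = 15 + 5 t$ ($h{\left(t,J \right)} = \left(t + 3\right) 5 = \left(3 + t\right) 5 = 15 + 5 t$)
$h{\left(-20,45 \right)} - \left(\left(-29 - 771\right) - 57\right) = \left(15 + 5 \left(-20\right)\right) - \left(\left(-29 - 771\right) - 57\right) = \left(15 - 100\right) - \left(-800 - 57\right) = -85 - -857 = -85 + 857 = 772$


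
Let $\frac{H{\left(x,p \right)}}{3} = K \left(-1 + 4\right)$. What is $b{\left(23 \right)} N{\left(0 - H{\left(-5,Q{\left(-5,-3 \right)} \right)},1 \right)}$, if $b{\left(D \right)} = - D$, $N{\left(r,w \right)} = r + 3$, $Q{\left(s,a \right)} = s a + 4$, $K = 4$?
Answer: $759$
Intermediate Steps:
$Q{\left(s,a \right)} = 4 + a s$ ($Q{\left(s,a \right)} = a s + 4 = 4 + a s$)
$H{\left(x,p \right)} = 36$ ($H{\left(x,p \right)} = 3 \cdot 4 \left(-1 + 4\right) = 3 \cdot 4 \cdot 3 = 3 \cdot 12 = 36$)
$N{\left(r,w \right)} = 3 + r$
$b{\left(23 \right)} N{\left(0 - H{\left(-5,Q{\left(-5,-3 \right)} \right)},1 \right)} = \left(-1\right) 23 \left(3 + \left(0 - 36\right)\right) = - 23 \left(3 + \left(0 - 36\right)\right) = - 23 \left(3 - 36\right) = \left(-23\right) \left(-33\right) = 759$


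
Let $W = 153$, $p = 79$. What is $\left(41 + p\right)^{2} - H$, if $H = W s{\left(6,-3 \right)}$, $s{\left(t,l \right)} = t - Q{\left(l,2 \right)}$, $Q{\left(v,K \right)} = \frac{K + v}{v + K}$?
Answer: $13635$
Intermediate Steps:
$Q{\left(v,K \right)} = 1$ ($Q{\left(v,K \right)} = \frac{K + v}{K + v} = 1$)
$s{\left(t,l \right)} = -1 + t$ ($s{\left(t,l \right)} = t - 1 = -1 + t$)
$H = 765$ ($H = 153 \left(-1 + 6\right) = 153 \cdot 5 = 765$)
$\left(41 + p\right)^{2} - H = \left(41 + 79\right)^{2} - 765 = 120^{2} - 765 = 14400 - 765 = 13635$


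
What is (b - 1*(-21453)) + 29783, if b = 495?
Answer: 51731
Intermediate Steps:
(b - 1*(-21453)) + 29783 = (495 - 1*(-21453)) + 29783 = (495 + 21453) + 29783 = 21948 + 29783 = 51731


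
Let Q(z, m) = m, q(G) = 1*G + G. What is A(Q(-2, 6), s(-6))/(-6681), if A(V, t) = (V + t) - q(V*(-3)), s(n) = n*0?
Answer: -14/2227 ≈ -0.0062865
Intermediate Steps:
s(n) = 0
q(G) = 2*G (q(G) = G + G = 2*G)
A(V, t) = t + 7*V (A(V, t) = (V + t) - 2*V*(-3) = (V + t) - 2*(-3*V) = (V + t) - (-6)*V = (V + t) + 6*V = t + 7*V)
A(Q(-2, 6), s(-6))/(-6681) = (0 + 7*6)/(-6681) = (0 + 42)*(-1/6681) = 42*(-1/6681) = -14/2227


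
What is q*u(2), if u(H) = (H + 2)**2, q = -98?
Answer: -1568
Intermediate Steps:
u(H) = (2 + H)**2
q*u(2) = -98*(2 + 2)**2 = -98*4**2 = -98*16 = -1568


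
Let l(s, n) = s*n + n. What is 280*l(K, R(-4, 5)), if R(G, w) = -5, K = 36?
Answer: -51800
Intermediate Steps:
l(s, n) = n + n*s (l(s, n) = n*s + n = n + n*s)
280*l(K, R(-4, 5)) = 280*(-5*(1 + 36)) = 280*(-5*37) = 280*(-185) = -51800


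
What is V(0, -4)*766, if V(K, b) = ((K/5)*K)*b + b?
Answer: -3064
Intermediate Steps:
V(K, b) = b + b*K²/5 (V(K, b) = ((K*(⅕))*K)*b + b = ((K/5)*K)*b + b = (K²/5)*b + b = b*K²/5 + b = b + b*K²/5)
V(0, -4)*766 = ((⅕)*(-4)*(5 + 0²))*766 = ((⅕)*(-4)*(5 + 0))*766 = ((⅕)*(-4)*5)*766 = -4*766 = -3064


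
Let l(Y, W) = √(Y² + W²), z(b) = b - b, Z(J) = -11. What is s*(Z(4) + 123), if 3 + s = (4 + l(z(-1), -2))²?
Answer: 3696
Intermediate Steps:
z(b) = 0
l(Y, W) = √(W² + Y²)
s = 33 (s = -3 + (4 + √((-2)² + 0²))² = -3 + (4 + √(4 + 0))² = -3 + (4 + √4)² = -3 + (4 + 2)² = -3 + 6² = -3 + 36 = 33)
s*(Z(4) + 123) = 33*(-11 + 123) = 33*112 = 3696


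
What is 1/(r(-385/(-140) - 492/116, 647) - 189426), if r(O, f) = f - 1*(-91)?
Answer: -1/188688 ≈ -5.2998e-6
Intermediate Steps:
r(O, f) = 91 + f (r(O, f) = f + 91 = 91 + f)
1/(r(-385/(-140) - 492/116, 647) - 189426) = 1/((91 + 647) - 189426) = 1/(738 - 189426) = 1/(-188688) = -1/188688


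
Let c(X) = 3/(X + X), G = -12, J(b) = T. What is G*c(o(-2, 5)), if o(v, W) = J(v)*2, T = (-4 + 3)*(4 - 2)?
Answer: 9/2 ≈ 4.5000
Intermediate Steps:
T = -2 (T = -1*2 = -2)
J(b) = -2
o(v, W) = -4 (o(v, W) = -2*2 = -4)
c(X) = 3/(2*X) (c(X) = 3/((2*X)) = 3*(1/(2*X)) = 3/(2*X))
G*c(o(-2, 5)) = -18/(-4) = -18*(-1)/4 = -12*(-3/8) = 9/2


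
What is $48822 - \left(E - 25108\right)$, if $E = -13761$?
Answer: $87691$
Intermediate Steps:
$48822 - \left(E - 25108\right) = 48822 - \left(-13761 - 25108\right) = 48822 - -38869 = 48822 + 38869 = 87691$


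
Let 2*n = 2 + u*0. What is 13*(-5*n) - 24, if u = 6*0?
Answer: -89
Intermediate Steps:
u = 0
n = 1 (n = (2 + 0*0)/2 = (2 + 0)/2 = (1/2)*2 = 1)
13*(-5*n) - 24 = 13*(-5*1) - 24 = 13*(-5) - 24 = -65 - 24 = -89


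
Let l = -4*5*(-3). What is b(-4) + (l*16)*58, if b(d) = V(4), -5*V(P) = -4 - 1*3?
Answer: 278407/5 ≈ 55681.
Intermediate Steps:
V(P) = 7/5 (V(P) = -(-4 - 1*3)/5 = -(-4 - 3)/5 = -⅕*(-7) = 7/5)
b(d) = 7/5
l = 60 (l = -20*(-3) = 60)
b(-4) + (l*16)*58 = 7/5 + (60*16)*58 = 7/5 + 960*58 = 7/5 + 55680 = 278407/5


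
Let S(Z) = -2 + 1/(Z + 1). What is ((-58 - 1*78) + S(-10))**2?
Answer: 1545049/81 ≈ 19075.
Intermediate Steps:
S(Z) = -2 + 1/(1 + Z)
((-58 - 1*78) + S(-10))**2 = ((-58 - 1*78) + (-1 - 2*(-10))/(1 - 10))**2 = ((-58 - 78) + (-1 + 20)/(-9))**2 = (-136 - 1/9*19)**2 = (-136 - 19/9)**2 = (-1243/9)**2 = 1545049/81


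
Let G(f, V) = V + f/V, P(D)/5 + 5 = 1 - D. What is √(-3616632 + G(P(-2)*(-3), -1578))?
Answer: I*√250267968805/263 ≈ 1902.2*I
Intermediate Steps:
P(D) = -20 - 5*D (P(D) = -25 + 5*(1 - D) = -25 + (5 - 5*D) = -20 - 5*D)
√(-3616632 + G(P(-2)*(-3), -1578)) = √(-3616632 + (-1578 + ((-20 - 5*(-2))*(-3))/(-1578))) = √(-3616632 + (-1578 + ((-20 + 10)*(-3))*(-1/1578))) = √(-3616632 + (-1578 - 10*(-3)*(-1/1578))) = √(-3616632 + (-1578 + 30*(-1/1578))) = √(-3616632 + (-1578 - 5/263)) = √(-3616632 - 415019/263) = √(-951589235/263) = I*√250267968805/263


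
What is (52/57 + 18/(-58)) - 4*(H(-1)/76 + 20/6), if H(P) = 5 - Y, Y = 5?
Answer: -7015/551 ≈ -12.731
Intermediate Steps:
H(P) = 0 (H(P) = 5 - 1*5 = 5 - 5 = 0)
(52/57 + 18/(-58)) - 4*(H(-1)/76 + 20/6) = (52/57 + 18/(-58)) - 4*(0/76 + 20/6) = (52*(1/57) + 18*(-1/58)) - 4*(0*(1/76) + 20*(⅙)) = (52/57 - 9/29) - 4*(0 + 10/3) = 995/1653 - 4*10/3 = 995/1653 - 40/3 = -7015/551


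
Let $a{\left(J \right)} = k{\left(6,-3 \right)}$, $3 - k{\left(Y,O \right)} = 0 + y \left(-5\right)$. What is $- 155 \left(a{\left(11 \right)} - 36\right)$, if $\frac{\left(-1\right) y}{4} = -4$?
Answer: $-7285$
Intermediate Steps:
$y = 16$ ($y = \left(-4\right) \left(-4\right) = 16$)
$k{\left(Y,O \right)} = 83$ ($k{\left(Y,O \right)} = 3 - \left(0 + 16 \left(-5\right)\right) = 3 - \left(0 - 80\right) = 3 - -80 = 3 + 80 = 83$)
$a{\left(J \right)} = 83$
$- 155 \left(a{\left(11 \right)} - 36\right) = - 155 \left(83 - 36\right) = \left(-155\right) 47 = -7285$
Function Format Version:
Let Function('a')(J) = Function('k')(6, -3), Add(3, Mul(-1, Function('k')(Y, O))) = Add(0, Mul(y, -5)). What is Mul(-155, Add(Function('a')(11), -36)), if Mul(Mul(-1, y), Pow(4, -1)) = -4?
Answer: -7285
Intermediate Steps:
y = 16 (y = Mul(-4, -4) = 16)
Function('k')(Y, O) = 83 (Function('k')(Y, O) = Add(3, Mul(-1, Add(0, Mul(16, -5)))) = Add(3, Mul(-1, Add(0, -80))) = Add(3, Mul(-1, -80)) = Add(3, 80) = 83)
Function('a')(J) = 83
Mul(-155, Add(Function('a')(11), -36)) = Mul(-155, Add(83, -36)) = Mul(-155, 47) = -7285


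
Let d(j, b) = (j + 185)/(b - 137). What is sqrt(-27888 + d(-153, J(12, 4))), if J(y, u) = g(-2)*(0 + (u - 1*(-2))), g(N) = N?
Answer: 4*I*sqrt(38696641)/149 ≈ 167.0*I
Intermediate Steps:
J(y, u) = -4 - 2*u (J(y, u) = -2*(0 + (u - 1*(-2))) = -2*(0 + (u + 2)) = -2*(0 + (2 + u)) = -2*(2 + u) = -4 - 2*u)
d(j, b) = (185 + j)/(-137 + b)
sqrt(-27888 + d(-153, J(12, 4))) = sqrt(-27888 + (185 - 153)/(-137 + (-4 - 2*4))) = sqrt(-27888 + 32/(-137 + (-4 - 8))) = sqrt(-27888 + 32/(-137 - 12)) = sqrt(-27888 + 32/(-149)) = sqrt(-27888 - 1/149*32) = sqrt(-27888 - 32/149) = sqrt(-4155344/149) = 4*I*sqrt(38696641)/149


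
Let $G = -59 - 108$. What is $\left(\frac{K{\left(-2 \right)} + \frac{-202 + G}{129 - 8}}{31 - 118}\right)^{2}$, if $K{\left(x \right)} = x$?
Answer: $\frac{373321}{110817729} \approx 0.0033688$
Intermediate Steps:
$G = -167$ ($G = -59 - 108 = -167$)
$\left(\frac{K{\left(-2 \right)} + \frac{-202 + G}{129 - 8}}{31 - 118}\right)^{2} = \left(\frac{-2 + \frac{-202 - 167}{129 - 8}}{31 - 118}\right)^{2} = \left(\frac{-2 - \frac{369}{121}}{-87}\right)^{2} = \left(\left(-2 - \frac{369}{121}\right) \left(- \frac{1}{87}\right)\right)^{2} = \left(\left(- \frac{611}{121}\right) \left(- \frac{1}{87}\right)\right)^{2} = \left(\frac{611}{10527}\right)^{2} = \frac{373321}{110817729}$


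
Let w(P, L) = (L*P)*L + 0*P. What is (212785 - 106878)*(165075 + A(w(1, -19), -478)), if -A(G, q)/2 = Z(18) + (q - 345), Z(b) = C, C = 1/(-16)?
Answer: 141255473483/8 ≈ 1.7657e+10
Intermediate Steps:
C = -1/16 ≈ -0.062500
Z(b) = -1/16
w(P, L) = P*L² (w(P, L) = P*L² + 0 = P*L²)
A(G, q) = 5521/8 - 2*q (A(G, q) = -2*(-1/16 + (q - 345)) = -2*(-1/16 + (-345 + q)) = -2*(-5521/16 + q) = 5521/8 - 2*q)
(212785 - 106878)*(165075 + A(w(1, -19), -478)) = (212785 - 106878)*(165075 + (5521/8 - 2*(-478))) = 105907*(165075 + (5521/8 + 956)) = 105907*(165075 + 13169/8) = 105907*(1333769/8) = 141255473483/8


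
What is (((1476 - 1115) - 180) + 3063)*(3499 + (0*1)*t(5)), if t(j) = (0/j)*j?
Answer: 11350756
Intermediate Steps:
t(j) = 0 (t(j) = 0*j = 0)
(((1476 - 1115) - 180) + 3063)*(3499 + (0*1)*t(5)) = (((1476 - 1115) - 180) + 3063)*(3499 + (0*1)*0) = ((361 - 180) + 3063)*(3499 + 0*0) = (181 + 3063)*(3499 + 0) = 3244*3499 = 11350756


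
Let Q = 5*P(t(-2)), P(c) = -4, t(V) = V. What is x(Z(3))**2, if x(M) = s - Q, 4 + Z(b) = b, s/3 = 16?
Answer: 4624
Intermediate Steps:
s = 48 (s = 3*16 = 48)
Q = -20 (Q = 5*(-4) = -20)
Z(b) = -4 + b
x(M) = 68 (x(M) = 48 - 1*(-20) = 48 + 20 = 68)
x(Z(3))**2 = 68**2 = 4624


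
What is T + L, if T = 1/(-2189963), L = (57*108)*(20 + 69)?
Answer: 1199845688291/2189963 ≈ 5.4788e+5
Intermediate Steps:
L = 547884 (L = 6156*89 = 547884)
T = -1/2189963 ≈ -4.5663e-7
T + L = -1/2189963 + 547884 = 1199845688291/2189963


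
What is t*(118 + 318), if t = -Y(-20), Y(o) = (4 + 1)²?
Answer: -10900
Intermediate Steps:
Y(o) = 25 (Y(o) = 5² = 25)
t = -25 (t = -1*25 = -25)
t*(118 + 318) = -25*(118 + 318) = -25*436 = -10900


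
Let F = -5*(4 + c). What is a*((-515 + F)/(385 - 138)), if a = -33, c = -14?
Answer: 15345/247 ≈ 62.125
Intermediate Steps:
F = 50 (F = -5*(4 - 14) = -5*(-10) = 50)
a*((-515 + F)/(385 - 138)) = -33*(-515 + 50)/(385 - 138) = -(-15345)/247 = -33*(-465/247) = 15345/247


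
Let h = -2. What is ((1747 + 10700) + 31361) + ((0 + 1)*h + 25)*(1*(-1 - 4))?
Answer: 43693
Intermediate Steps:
((1747 + 10700) + 31361) + ((0 + 1)*h + 25)*(1*(-1 - 4)) = ((1747 + 10700) + 31361) + ((0 + 1)*(-2) + 25)*(1*(-1 - 4)) = (12447 + 31361) + (1*(-2) + 25)*(1*(-5)) = 43808 + (-2 + 25)*(-5) = 43808 + 23*(-5) = 43808 - 115 = 43693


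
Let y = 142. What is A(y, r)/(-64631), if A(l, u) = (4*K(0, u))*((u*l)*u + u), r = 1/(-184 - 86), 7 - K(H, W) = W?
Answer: 121024/159016496625 ≈ 7.6108e-7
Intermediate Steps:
K(H, W) = 7 - W
r = -1/270 (r = 1/(-270) = -1/270 ≈ -0.0037037)
A(l, u) = (28 - 4*u)*(u + l*u²) (A(l, u) = (4*(7 - u))*((u*l)*u + u) = (28 - 4*u)*((l*u)*u + u) = (28 - 4*u)*(l*u² + u) = (28 - 4*u)*(u + l*u²))
A(y, r)/(-64631) = -4*(-1/270)*(1 + 142*(-1/270))*(-7 - 1/270)/(-64631) = -4*(-1/270)*(1 - 71/135)*(-1891/270)*(-1/64631) = -4*(-1/270)*64/135*(-1891/270)*(-1/64631) = -121024/2460375*(-1/64631) = 121024/159016496625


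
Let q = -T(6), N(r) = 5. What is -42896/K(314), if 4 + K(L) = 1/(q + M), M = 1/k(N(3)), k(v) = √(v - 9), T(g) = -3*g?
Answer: 54863984/5045 + 21448*I/5045 ≈ 10875.0 + 4.2513*I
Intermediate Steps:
k(v) = √(-9 + v)
M = -I/2 (M = 1/(√(-9 + 5)) = 1/(√(-4)) = 1/(2*I) = -I/2 ≈ -0.5*I)
q = 18 (q = -(-3)*6 = -1*(-18) = 18)
K(L) = -4 + 4*(18 + I/2)/1297 (K(L) = -4 + 1/(18 - I/2) = -4 + 4*(18 + I/2)/1297)
-42896/K(314) = -42896*1297*(-5116/1297 - 2*I/1297)/20180 = -13909028*(-5116/1297 - 2*I/1297)/5045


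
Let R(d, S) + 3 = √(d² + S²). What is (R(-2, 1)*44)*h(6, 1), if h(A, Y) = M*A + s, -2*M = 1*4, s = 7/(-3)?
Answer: 1892 - 1892*√5/3 ≈ 481.79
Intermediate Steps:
s = -7/3 (s = 7*(-⅓) = -7/3 ≈ -2.3333)
M = -2 (M = -4/2 = -½*4 = -2)
h(A, Y) = -7/3 - 2*A (h(A, Y) = -2*A - 7/3 = -7/3 - 2*A)
R(d, S) = -3 + √(S² + d²) (R(d, S) = -3 + √(d² + S²) = -3 + √(S² + d²))
(R(-2, 1)*44)*h(6, 1) = ((-3 + √(1² + (-2)²))*44)*(-7/3 - 2*6) = ((-3 + √(1 + 4))*44)*(-7/3 - 12) = ((-3 + √5)*44)*(-43/3) = (-132 + 44*√5)*(-43/3) = 1892 - 1892*√5/3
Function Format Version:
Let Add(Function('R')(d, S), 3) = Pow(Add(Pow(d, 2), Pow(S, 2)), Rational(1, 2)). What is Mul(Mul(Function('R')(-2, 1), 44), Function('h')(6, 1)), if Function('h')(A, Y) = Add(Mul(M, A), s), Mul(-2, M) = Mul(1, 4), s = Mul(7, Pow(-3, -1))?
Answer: Add(1892, Mul(Rational(-1892, 3), Pow(5, Rational(1, 2)))) ≈ 481.79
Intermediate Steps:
s = Rational(-7, 3) (s = Mul(7, Rational(-1, 3)) = Rational(-7, 3) ≈ -2.3333)
M = -2 (M = Mul(Rational(-1, 2), Mul(1, 4)) = Mul(Rational(-1, 2), 4) = -2)
Function('h')(A, Y) = Add(Rational(-7, 3), Mul(-2, A)) (Function('h')(A, Y) = Add(Mul(-2, A), Rational(-7, 3)) = Add(Rational(-7, 3), Mul(-2, A)))
Function('R')(d, S) = Add(-3, Pow(Add(Pow(S, 2), Pow(d, 2)), Rational(1, 2))) (Function('R')(d, S) = Add(-3, Pow(Add(Pow(d, 2), Pow(S, 2)), Rational(1, 2))) = Add(-3, Pow(Add(Pow(S, 2), Pow(d, 2)), Rational(1, 2))))
Mul(Mul(Function('R')(-2, 1), 44), Function('h')(6, 1)) = Mul(Mul(Add(-3, Pow(Add(Pow(1, 2), Pow(-2, 2)), Rational(1, 2))), 44), Add(Rational(-7, 3), Mul(-2, 6))) = Mul(Mul(Add(-3, Pow(Add(1, 4), Rational(1, 2))), 44), Add(Rational(-7, 3), -12)) = Mul(Mul(Add(-3, Pow(5, Rational(1, 2))), 44), Rational(-43, 3)) = Mul(Add(-132, Mul(44, Pow(5, Rational(1, 2)))), Rational(-43, 3)) = Add(1892, Mul(Rational(-1892, 3), Pow(5, Rational(1, 2))))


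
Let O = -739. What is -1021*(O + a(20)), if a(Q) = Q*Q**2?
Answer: -7413481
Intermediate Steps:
a(Q) = Q**3
-1021*(O + a(20)) = -1021*(-739 + 20**3) = -1021*(-739 + 8000) = -1021*7261 = -7413481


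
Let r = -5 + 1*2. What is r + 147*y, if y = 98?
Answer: 14403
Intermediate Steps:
r = -3 (r = -5 + 2 = -3)
r + 147*y = -3 + 147*98 = -3 + 14406 = 14403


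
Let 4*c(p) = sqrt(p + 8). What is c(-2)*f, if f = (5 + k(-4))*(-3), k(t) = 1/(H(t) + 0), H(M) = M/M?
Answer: -9*sqrt(6)/2 ≈ -11.023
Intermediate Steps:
H(M) = 1
k(t) = 1 (k(t) = 1/(1 + 0) = 1/1 = 1)
c(p) = sqrt(8 + p)/4 (c(p) = sqrt(p + 8)/4 = sqrt(8 + p)/4)
f = -18 (f = (5 + 1)*(-3) = 6*(-3) = -18)
c(-2)*f = (sqrt(8 - 2)/4)*(-18) = (sqrt(6)/4)*(-18) = -9*sqrt(6)/2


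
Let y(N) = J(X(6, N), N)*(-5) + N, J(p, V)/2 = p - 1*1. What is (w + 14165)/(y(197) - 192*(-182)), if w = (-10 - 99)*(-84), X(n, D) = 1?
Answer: 23321/35141 ≈ 0.66364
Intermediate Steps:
w = 9156 (w = -109*(-84) = 9156)
J(p, V) = -2 + 2*p (J(p, V) = 2*(p - 1*1) = 2*(p - 1) = 2*(-1 + p) = -2 + 2*p)
y(N) = N (y(N) = (-2 + 2*1)*(-5) + N = (-2 + 2)*(-5) + N = 0*(-5) + N = 0 + N = N)
(w + 14165)/(y(197) - 192*(-182)) = (9156 + 14165)/(197 - 192*(-182)) = 23321/(197 + 34944) = 23321/35141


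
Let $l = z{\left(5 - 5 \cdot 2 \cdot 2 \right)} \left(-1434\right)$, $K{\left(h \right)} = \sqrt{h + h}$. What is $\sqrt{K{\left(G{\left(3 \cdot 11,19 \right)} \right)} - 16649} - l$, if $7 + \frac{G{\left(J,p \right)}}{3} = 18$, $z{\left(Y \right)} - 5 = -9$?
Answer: $-5736 + i \sqrt{16649 - \sqrt{66}} \approx -5736.0 + 129.0 i$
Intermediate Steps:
$z{\left(Y \right)} = -4$ ($z{\left(Y \right)} = 5 - 9 = -4$)
$G{\left(J,p \right)} = 33$ ($G{\left(J,p \right)} = -21 + 3 \cdot 18 = -21 + 54 = 33$)
$K{\left(h \right)} = \sqrt{2} \sqrt{h}$ ($K{\left(h \right)} = \sqrt{2 h} = \sqrt{2} \sqrt{h}$)
$l = 5736$ ($l = \left(-4\right) \left(-1434\right) = 5736$)
$\sqrt{K{\left(G{\left(3 \cdot 11,19 \right)} \right)} - 16649} - l = \sqrt{\sqrt{2} \sqrt{33} - 16649} - 5736 = \sqrt{\sqrt{66} - 16649} - 5736 = \sqrt{-16649 + \sqrt{66}} - 5736 = -5736 + \sqrt{-16649 + \sqrt{66}}$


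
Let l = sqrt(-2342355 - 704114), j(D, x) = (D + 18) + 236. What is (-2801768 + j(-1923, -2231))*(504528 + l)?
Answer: -1414412462736 - 2803437*I*sqrt(3046469) ≈ -1.4144e+12 - 4.8932e+9*I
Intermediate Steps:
j(D, x) = 254 + D (j(D, x) = (18 + D) + 236 = 254 + D)
l = I*sqrt(3046469) (l = sqrt(-3046469) = I*sqrt(3046469) ≈ 1745.4*I)
(-2801768 + j(-1923, -2231))*(504528 + l) = (-2801768 + (254 - 1923))*(504528 + I*sqrt(3046469)) = (-2801768 - 1669)*(504528 + I*sqrt(3046469)) = -2803437*(504528 + I*sqrt(3046469)) = -1414412462736 - 2803437*I*sqrt(3046469)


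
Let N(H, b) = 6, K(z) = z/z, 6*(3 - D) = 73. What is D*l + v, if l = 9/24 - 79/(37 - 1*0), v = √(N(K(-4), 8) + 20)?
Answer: 28655/1776 + √26 ≈ 21.234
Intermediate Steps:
D = -55/6 (D = 3 - ⅙*73 = 3 - 73/6 = -55/6 ≈ -9.1667)
K(z) = 1
v = √26 (v = √(6 + 20) = √26 ≈ 5.0990)
l = -521/296 (l = 9*(1/24) - 79/(37 + 0) = 3/8 - 79/37 = -521/296 ≈ -1.7601)
D*l + v = -55/6*(-521/296) + √26 = 28655/1776 + √26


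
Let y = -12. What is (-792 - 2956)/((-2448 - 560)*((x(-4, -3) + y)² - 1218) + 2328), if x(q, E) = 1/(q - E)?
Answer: -937/789430 ≈ -0.0011869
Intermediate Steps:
(-792 - 2956)/((-2448 - 560)*((x(-4, -3) + y)² - 1218) + 2328) = (-792 - 2956)/((-2448 - 560)*((1/(-4 - 1*(-3)) - 12)² - 1218) + 2328) = -3748/(-3008*((1/(-4 + 3) - 12)² - 1218) + 2328) = -3748/(-3008*((1/(-1) - 12)² - 1218) + 2328) = -3748/(-3008*((-1 - 12)² - 1218) + 2328) = -3748/(-3008*((-13)² - 1218) + 2328) = -3748/(-3008*(169 - 1218) + 2328) = -3748/(-3008*(-1049) + 2328) = -3748/(3155392 + 2328) = -3748/3157720 = -3748*1/3157720 = -937/789430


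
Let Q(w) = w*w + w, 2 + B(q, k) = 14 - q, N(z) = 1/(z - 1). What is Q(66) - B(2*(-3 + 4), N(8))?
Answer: 4412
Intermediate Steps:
N(z) = 1/(-1 + z)
B(q, k) = 12 - q (B(q, k) = -2 + (14 - q) = 12 - q)
Q(w) = w + w² (Q(w) = w² + w = w + w²)
Q(66) - B(2*(-3 + 4), N(8)) = 66*(1 + 66) - (12 - 2*(-3 + 4)) = 66*67 - (12 - 2) = 4422 - (12 - 1*2) = 4422 - (12 - 2) = 4422 - 1*10 = 4422 - 10 = 4412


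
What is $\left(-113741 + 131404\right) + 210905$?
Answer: $228568$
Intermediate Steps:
$\left(-113741 + 131404\right) + 210905 = 17663 + 210905 = 228568$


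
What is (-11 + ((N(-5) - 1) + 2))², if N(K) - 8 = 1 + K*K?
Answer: 576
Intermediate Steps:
N(K) = 9 + K² (N(K) = 8 + (1 + K*K) = 8 + (1 + K²) = 9 + K²)
(-11 + ((N(-5) - 1) + 2))² = (-11 + (((9 + (-5)²) - 1) + 2))² = (-11 + (((9 + 25) - 1) + 2))² = (-11 + ((34 - 1) + 2))² = (-11 + (33 + 2))² = (-11 + 35)² = 24² = 576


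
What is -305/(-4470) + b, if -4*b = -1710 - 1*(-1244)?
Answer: 52106/447 ≈ 116.57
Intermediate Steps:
b = 233/2 (b = -(-1710 - 1*(-1244))/4 = -(-1710 + 1244)/4 = -¼*(-466) = 233/2 ≈ 116.50)
-305/(-4470) + b = -305/(-4470) + 233/2 = -305*(-1/4470) + 233/2 = 61/894 + 233/2 = 52106/447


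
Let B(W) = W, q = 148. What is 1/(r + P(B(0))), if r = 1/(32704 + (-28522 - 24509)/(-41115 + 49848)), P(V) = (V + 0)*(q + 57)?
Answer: 95183667/2911 ≈ 32698.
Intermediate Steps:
P(V) = 205*V (P(V) = (V + 0)*(148 + 57) = V*205 = 205*V)
r = 2911/95183667 (r = 1/(32704 - 53031/8733) = 1/(32704 - 53031*1/8733) = 1/(32704 - 17677/2911) = 1/(95183667/2911) = 2911/95183667 ≈ 3.0583e-5)
1/(r + P(B(0))) = 1/(2911/95183667 + 205*0) = 1/(2911/95183667 + 0) = 1/(2911/95183667) = 95183667/2911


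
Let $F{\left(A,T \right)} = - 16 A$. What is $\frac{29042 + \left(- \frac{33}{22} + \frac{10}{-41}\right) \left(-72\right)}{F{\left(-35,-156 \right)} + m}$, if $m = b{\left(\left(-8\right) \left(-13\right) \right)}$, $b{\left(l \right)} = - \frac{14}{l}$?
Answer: $\frac{62185240}{1193633} \approx 52.097$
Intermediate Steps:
$m = - \frac{7}{52}$ ($m = - \frac{14}{\left(-8\right) \left(-13\right)} = - \frac{14}{104} = \left(-14\right) \frac{1}{104} = - \frac{7}{52} \approx -0.13462$)
$\frac{29042 + \left(- \frac{33}{22} + \frac{10}{-41}\right) \left(-72\right)}{F{\left(-35,-156 \right)} + m} = \frac{29042 + \left(- \frac{33}{22} + \frac{10}{-41}\right) \left(-72\right)}{\left(-16\right) \left(-35\right) - \frac{7}{52}} = \frac{29042 + \left(\left(-33\right) \frac{1}{22} + 10 \left(- \frac{1}{41}\right)\right) \left(-72\right)}{560 - \frac{7}{52}} = \frac{29042 + \left(- \frac{3}{2} - \frac{10}{41}\right) \left(-72\right)}{\frac{29113}{52}} = \left(29042 - - \frac{5148}{41}\right) \frac{52}{29113} = \left(29042 + \frac{5148}{41}\right) \frac{52}{29113} = \frac{1195870}{41} \cdot \frac{52}{29113} = \frac{62185240}{1193633}$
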